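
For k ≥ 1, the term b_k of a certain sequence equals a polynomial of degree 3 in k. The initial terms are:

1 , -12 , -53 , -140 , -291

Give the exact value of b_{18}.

1st diffs: -13, -41, -87, -151.
2nd diffs: -28, -46, -64.
3rd diffs: -18, -18 (constant).
Newton forward-difference form: b_k = 1 + (-13)·C(k-1,1) + (-28)·C(k-1,2) + (-18)·C(k-1,3).
At k = 18: k-1 = 17, so b_{18} = 1 - 221 - 3808 - 12240 = -16268.

-16268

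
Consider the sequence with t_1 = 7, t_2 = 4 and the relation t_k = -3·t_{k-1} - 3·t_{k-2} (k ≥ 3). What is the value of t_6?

Iterate the recurrence:
t_3 = -33  t_4 = 87  t_5 = -162  t_6 = 225.

225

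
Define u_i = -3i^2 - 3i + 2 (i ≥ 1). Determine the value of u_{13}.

-544

u_{13} = -3·13^2 - 3·13 + 2 = -544.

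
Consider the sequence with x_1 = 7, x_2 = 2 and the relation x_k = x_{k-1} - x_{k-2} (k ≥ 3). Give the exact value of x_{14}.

2

x_3 = -5;  x_4 = -7;  x_5 = -2;  …;  x_{11} = -2;  x_{12} = 5;  x_{13} = 7;  x_{14} = 2.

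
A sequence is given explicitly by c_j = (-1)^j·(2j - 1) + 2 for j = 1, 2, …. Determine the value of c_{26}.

(-1)^26 = 1; 2j - 1 at j=26 is 51; so c_{26} = 53.

53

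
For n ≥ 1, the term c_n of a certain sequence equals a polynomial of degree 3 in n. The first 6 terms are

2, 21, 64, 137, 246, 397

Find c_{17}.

6546

1st diffs: 19, 43, 73, 109, 151.
2nd diffs: 24, 30, 36, 42.
3rd diffs: 6, 6, 6 (constant).
So c_n = n^3 + 6n^2 - 6n + 1.
Evaluating at n = 17 gives c_{17} = 6546.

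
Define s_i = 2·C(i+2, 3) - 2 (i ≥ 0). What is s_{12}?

726

C(14, 3) = 364, so s_{12} = 726.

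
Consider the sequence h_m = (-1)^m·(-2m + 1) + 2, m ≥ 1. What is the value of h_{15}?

31

(-1)^15 = -1; -2m + 1 at m=15 is -29; so h_{15} = 31.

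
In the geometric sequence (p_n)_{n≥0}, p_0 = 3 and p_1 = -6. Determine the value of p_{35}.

-103079215104

Common ratio r = -2.
p_n = 3·(-2)^(n-0).
p_{35} = 3·(-2)^35 = -103079215104.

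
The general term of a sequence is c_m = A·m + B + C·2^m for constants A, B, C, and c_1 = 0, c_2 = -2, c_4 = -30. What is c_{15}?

Plug in m = 1, 2, 4: A + B + 2C = 0; 2A + B + 4C = -2; 4A + B + 16C = -30.
Subtracting the first from the second: A + 2C = -2.
Subtracting the second from the third: 2A + 12C = -28.
Solving: C = -3, A = 4, then B = 2.
Hence c_{15} = 4·15 + 2 + (-3)·32768 = -98242.

-98242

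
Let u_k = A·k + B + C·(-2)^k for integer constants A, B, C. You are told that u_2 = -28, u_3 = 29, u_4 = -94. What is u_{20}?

At k = 2, 3, 4: 2A + B + 4C = -28; 3A + B - 8C = 29; 4A + B + 16C = -94.
Subtracting the first from the second: A - 12C = 57.
Subtracting the second from the third: A + 24C = -123.
Solving: C = -5, A = -3, then B = -2.
So u_k = -3·k + (-2) + (-5)·(-2)^k; at k=20 this is -5242942.

-5242942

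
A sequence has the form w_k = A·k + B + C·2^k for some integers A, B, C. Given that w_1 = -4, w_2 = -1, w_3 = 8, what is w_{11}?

6104

The three given values yield: A + B + 2C = -4; 2A + B + 4C = -1; 3A + B + 8C = 8.
Subtracting the first from the second: A + 2C = 3.
Subtracting the second from the third: A + 4C = 9.
Solving: C = 3, A = -3, then B = -7.
Therefore w_{11} = -33 + (-7) + 3·2048 = 6104.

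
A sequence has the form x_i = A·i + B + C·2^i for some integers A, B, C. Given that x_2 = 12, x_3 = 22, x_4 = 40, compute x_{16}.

The three given values yield: 2A + B + 4C = 12; 3A + B + 8C = 22; 4A + B + 16C = 40.
Subtracting the first from the second: A + 4C = 10.
Subtracting the second from the third: A + 8C = 18.
Solving: C = 2, A = 2, then B = 0.
Therefore x_{16} = 32 + 0 + 2·65536 = 131104.

131104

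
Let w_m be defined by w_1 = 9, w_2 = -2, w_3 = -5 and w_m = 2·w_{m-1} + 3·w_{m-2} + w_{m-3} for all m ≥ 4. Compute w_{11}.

Step forward from the initial values:
w_4 = -7, w_5 = -31, w_6 = -88, w_7 = -276, w_8 = -847, w_9 = -2610, w_{10} = -8037, w_{11} = -24751.

-24751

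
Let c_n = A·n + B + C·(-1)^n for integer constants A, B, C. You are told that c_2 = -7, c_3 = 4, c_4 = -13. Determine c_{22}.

-67

At n = 2, 3, 4: 2A + B + C = -7; 3A + B - C = 4; 4A + B + C = -13.
Subtracting the first from the second: A - 2C = 11.
Subtracting the second from the third: A + 2C = -17.
Solving: C = -7, A = -3, then B = 6.
So c_n = -3·n + 6 + (-7)·(-1)^n; at n=22 this is -67.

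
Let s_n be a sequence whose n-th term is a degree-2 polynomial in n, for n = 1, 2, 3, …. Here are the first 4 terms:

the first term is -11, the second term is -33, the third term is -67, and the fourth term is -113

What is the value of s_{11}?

-771

1st diffs: -22, -34, -46.
2nd diffs: -12, -12 (constant).
Newton forward-difference form: s_n = -11 + (-22)·C(n-1,1) + (-12)·C(n-1,2).
At n = 11: n-1 = 10, so s_{11} = -11 - 220 - 540 = -771.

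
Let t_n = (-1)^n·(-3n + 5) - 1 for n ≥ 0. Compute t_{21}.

(-1)^21 = -1; -3n + 5 at n=21 is -58; so t_{21} = 57.

57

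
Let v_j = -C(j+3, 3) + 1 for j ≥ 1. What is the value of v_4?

-34

C(7, 3) = 35, so v_4 = -34.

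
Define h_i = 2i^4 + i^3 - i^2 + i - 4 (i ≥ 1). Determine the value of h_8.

h_8 = 2·8^4 + 1·8^3 - 1·8^2 + 1·8 - 4 = 8644.

8644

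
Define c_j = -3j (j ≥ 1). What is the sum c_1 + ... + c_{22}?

Over j = 1..22: Σj = 253.
Total = (-3)·253 = -759.

-759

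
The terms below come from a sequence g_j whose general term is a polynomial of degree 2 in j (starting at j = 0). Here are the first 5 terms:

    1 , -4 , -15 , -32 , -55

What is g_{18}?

-1007

1st diffs: -5, -11, -17, -23.
2nd diffs: -6, -6, -6 (constant).
Newton forward-difference form: g_j = 1 + (-5)·C(j,1) + (-6)·C(j,2).
At j = 18: j = 18, so g_{18} = 1 - 90 - 918 = -1007.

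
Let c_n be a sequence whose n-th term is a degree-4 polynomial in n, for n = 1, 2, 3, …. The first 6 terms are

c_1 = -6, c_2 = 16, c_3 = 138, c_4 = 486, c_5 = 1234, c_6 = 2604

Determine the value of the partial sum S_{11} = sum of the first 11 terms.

81400

1st diffs: 22, 122, 348, 748, 1370.
2nd diffs: 100, 226, 400, 622.
3rd diffs: 126, 174, 222.
4th diffs: 48, 48 (constant).
So c_n = 2n^4 + n^3 - 6n^2 + 3n - 6.
Continuing: …, 4866, 8338, 13386, 20424, …, c_{11} = 29914.
Summing n = 1..11 (11 terms) gives 81400.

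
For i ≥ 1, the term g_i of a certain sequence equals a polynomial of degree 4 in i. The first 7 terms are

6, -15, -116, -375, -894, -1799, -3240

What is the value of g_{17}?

1st diffs: -21, -101, -259, -519, -905, -1441.
2nd diffs: -80, -158, -260, -386, -536.
3rd diffs: -78, -102, -126, -150.
4th diffs: -24, -24, -24 (constant).
Newton forward-difference form: g_i = 6 + (-21)·C(i-1,1) + (-80)·C(i-1,2) + (-78)·C(i-1,3) + (-24)·C(i-1,4).
At i = 17: i-1 = 16, so g_{17} = 6 - 336 - 9600 - 43680 - 43680 = -97290.

-97290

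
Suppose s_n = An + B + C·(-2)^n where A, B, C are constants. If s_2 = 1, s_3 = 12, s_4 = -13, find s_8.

-257

At n = 2, 3, 4: 2A + B + 4C = 1; 3A + B - 8C = 12; 4A + B + 16C = -13.
Subtracting the first from the second: A - 12C = 11.
Subtracting the second from the third: A + 24C = -25.
Solving: C = -1, A = -1, then B = 7.
So s_n = -1·n + 7 + (-1)·(-2)^n; at n=8 this is -257.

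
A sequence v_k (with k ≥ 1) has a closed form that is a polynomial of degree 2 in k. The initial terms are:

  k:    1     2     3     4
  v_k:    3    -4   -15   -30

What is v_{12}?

1st diffs: -7, -11, -15.
2nd diffs: -4, -4 (constant).
So v_k = -2k^2 - k + 6.
Evaluating at k = 12 gives v_{12} = -294.

-294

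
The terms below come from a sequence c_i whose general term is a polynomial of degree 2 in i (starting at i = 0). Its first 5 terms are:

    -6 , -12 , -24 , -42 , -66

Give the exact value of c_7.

-174

1st diffs: -6, -12, -18, -24.
2nd diffs: -6, -6, -6 (constant).
Newton forward-difference form: c_i = -6 + (-6)·C(i,1) + (-6)·C(i,2).
At i = 7: i = 7, so c_7 = -6 - 42 - 126 = -174.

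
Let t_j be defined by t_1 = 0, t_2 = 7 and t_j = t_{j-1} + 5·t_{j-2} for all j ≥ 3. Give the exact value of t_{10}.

16002

Iterate the recurrence:
t_3 = 7;  t_4 = 42;  t_5 = 77;  t_6 = 287;  t_7 = 672;  t_8 = 2107;  t_9 = 5467;  t_{10} = 16002.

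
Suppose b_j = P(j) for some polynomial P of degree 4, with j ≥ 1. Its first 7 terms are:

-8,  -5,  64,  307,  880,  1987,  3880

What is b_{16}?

1st diffs: 3, 69, 243, 573, 1107, 1893.
2nd diffs: 66, 174, 330, 534, 786.
3rd diffs: 108, 156, 204, 252.
4th diffs: 48, 48, 48 (constant).
Newton forward-difference form: b_j = -8 + 3·C(j-1,1) + 66·C(j-1,2) + 108·C(j-1,3) + 48·C(j-1,4).
At j = 16: j-1 = 15, so b_{16} = -8 + 45 + 6930 + 49140 + 65520 = 121627.

121627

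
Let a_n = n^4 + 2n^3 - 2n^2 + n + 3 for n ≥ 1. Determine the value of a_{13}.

a_{13} = 1·13^4 + 2·13^3 - 2·13^2 + 1·13 + 3 = 32633.

32633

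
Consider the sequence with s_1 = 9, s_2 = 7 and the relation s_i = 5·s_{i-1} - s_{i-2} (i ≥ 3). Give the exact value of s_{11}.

7125541

Step forward from the initial values:
s_3 = 26, s_4 = 123, s_5 = 589, s_6 = 2822, s_7 = 13521, s_8 = 64783, s_9 = 310394, s_{10} = 1487187, s_{11} = 7125541.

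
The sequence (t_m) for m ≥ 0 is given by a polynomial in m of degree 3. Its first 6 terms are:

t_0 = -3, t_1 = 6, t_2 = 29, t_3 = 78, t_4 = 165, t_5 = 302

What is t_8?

1st diffs: 9, 23, 49, 87, 137.
2nd diffs: 14, 26, 38, 50.
3rd diffs: 12, 12, 12 (constant).
Newton forward-difference form: t_m = -3 + 9·C(m,1) + 14·C(m,2) + 12·C(m,3).
At m = 8: m = 8, so t_8 = -3 + 72 + 392 + 672 = 1133.

1133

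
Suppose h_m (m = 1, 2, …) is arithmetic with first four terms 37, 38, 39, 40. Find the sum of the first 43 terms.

Common difference d = 1.
h_m = 37 + (m - 1)·1.
h_{43} = 79; S = 43·(37 + 79)/2 = 2494.

2494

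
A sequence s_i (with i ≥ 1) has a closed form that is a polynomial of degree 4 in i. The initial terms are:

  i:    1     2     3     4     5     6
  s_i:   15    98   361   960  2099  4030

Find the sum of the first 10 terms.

1st diffs: 83, 263, 599, 1139, 1931.
2nd diffs: 180, 336, 540, 792.
3rd diffs: 156, 204, 252.
4th diffs: 48, 48 (constant).
Newton forward-difference form: s_i = 15 + 83·C(i-1,1) + 180·C(i-1,2) + 156·C(i-1,3) + 48·C(i-1,4).
Continuing: 7053, 11516, 17815, 26394.
Summing i = 1..10 (10 terms) gives 70341.

70341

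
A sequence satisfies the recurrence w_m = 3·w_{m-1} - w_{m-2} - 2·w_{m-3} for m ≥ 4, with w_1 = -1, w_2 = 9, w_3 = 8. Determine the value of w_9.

Applying the relation repeatedly:
w_4 = 17  w_5 = 25  w_6 = 42  w_7 = 67  w_8 = 109  w_9 = 176.

176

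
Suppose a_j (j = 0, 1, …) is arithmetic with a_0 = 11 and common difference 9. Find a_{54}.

497

a_j = 11 + (j - 0)·9.
a_{54} = 11 + 54·9 = 497.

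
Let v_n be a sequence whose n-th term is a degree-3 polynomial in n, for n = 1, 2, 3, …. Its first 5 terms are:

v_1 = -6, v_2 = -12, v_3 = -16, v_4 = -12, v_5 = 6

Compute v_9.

1st diffs: -6, -4, 4, 18.
2nd diffs: 2, 8, 14.
3rd diffs: 6, 6 (constant).
Newton forward-difference form: v_n = -6 + (-6)·C(n-1,1) + 2·C(n-1,2) + 6·C(n-1,3).
At n = 9: n-1 = 8, so v_9 = -6 - 48 + 56 + 336 = 338.

338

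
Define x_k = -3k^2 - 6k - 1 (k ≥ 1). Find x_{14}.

x_{14} = -3·14^2 - 6·14 - 1 = -673.

-673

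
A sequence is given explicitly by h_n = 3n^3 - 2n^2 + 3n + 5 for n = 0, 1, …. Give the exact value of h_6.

599

h_6 = 3·6^3 - 2·6^2 + 3·6 + 5 = 599.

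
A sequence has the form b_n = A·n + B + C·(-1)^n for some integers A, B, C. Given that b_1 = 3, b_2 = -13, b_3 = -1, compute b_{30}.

-69

The three given values yield: A + B - C = 3; 2A + B + C = -13; 3A + B - C = -1.
Subtracting the first from the second: A + 2C = -16.
Subtracting the second from the third: A - 2C = 12.
Solving: C = -7, A = -2, then B = -2.
Therefore b_{30} = -60 + (-2) + (-7)·1 = -69.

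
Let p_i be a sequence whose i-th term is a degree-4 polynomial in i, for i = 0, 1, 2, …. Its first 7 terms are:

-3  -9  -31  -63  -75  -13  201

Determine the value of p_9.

2895

1st diffs: -6, -22, -32, -12, 62, 214.
2nd diffs: -16, -10, 20, 74, 152.
3rd diffs: 6, 30, 54, 78.
4th diffs: 24, 24, 24 (constant).
So p_i = i^4 - 5i^3 - 2i - 3.
Evaluating at i = 9 gives p_9 = 2895.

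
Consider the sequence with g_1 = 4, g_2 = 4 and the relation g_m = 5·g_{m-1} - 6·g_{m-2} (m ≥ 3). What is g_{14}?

Iterate the recurrence:
g_3 = -4;  g_4 = -44;  g_5 = -196;  …;  g_{11} = -228004;  g_{12} = -692204;  g_{13} = -2092996;  g_{14} = -6311756.
(Characteristic roots are 3 and 2.)

-6311756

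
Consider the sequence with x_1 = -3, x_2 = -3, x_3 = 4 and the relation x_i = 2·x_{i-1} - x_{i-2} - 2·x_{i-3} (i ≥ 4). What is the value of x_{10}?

-497

x_4 = 17;  x_5 = 36;  x_6 = 47;  x_7 = 24;  x_8 = -71;  x_9 = -260;  x_{10} = -497.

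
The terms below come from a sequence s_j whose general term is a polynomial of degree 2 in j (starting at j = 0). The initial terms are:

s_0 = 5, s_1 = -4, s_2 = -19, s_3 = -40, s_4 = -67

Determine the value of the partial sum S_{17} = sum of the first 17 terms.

1st diffs: -9, -15, -21, -27.
2nd diffs: -6, -6, -6 (constant).
Newton forward-difference form: s_j = 5 + (-9)·C(j,1) + (-6)·C(j,2).
Continuing: …, -100, -139, -184, -235, …, s_{16} = -859.
Summing j = 0..16 (17 terms) gives -5219.

-5219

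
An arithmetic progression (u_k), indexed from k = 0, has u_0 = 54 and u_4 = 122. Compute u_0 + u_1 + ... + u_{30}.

Common difference d = (122 - 54) / (4 - 0) = 17.
u_k = 54 + (k - 0)·17.
u_{30} = 564; S = 31·(54 + 564)/2 = 9579.

9579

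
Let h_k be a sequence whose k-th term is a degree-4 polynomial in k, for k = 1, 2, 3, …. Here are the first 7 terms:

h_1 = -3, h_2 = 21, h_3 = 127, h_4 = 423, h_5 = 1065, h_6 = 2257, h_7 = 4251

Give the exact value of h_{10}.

1st diffs: 24, 106, 296, 642, 1192, 1994.
2nd diffs: 82, 190, 346, 550, 802.
3rd diffs: 108, 156, 204, 252.
4th diffs: 48, 48, 48 (constant).
So h_k = 2k^4 - 2k^3 + 3k^2 - k - 5.
Evaluating at k = 10 gives h_{10} = 18285.

18285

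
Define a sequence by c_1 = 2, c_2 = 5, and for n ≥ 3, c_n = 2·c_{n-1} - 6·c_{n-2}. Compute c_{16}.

Step forward from the initial values:
c_3 = -2; c_4 = -34; c_5 = -56; …; c_{13} = 89728; c_{14} = -61504; c_{15} = -661376; c_{16} = -953728.

-953728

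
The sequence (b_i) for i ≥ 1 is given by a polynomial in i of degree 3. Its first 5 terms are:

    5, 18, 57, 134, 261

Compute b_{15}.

6921

1st diffs: 13, 39, 77, 127.
2nd diffs: 26, 38, 50.
3rd diffs: 12, 12 (constant).
Newton forward-difference form: b_i = 5 + 13·C(i-1,1) + 26·C(i-1,2) + 12·C(i-1,3).
At i = 15: i-1 = 14, so b_{15} = 5 + 182 + 2366 + 4368 = 6921.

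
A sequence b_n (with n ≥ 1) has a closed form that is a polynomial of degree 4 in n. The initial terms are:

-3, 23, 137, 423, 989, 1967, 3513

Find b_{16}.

1st diffs: 26, 114, 286, 566, 978, 1546.
2nd diffs: 88, 172, 280, 412, 568.
3rd diffs: 84, 108, 132, 156.
4th diffs: 24, 24, 24 (constant).
So b_n = n^4 + 4n^3 - 5n^2 - 2n - 1.
Evaluating at n = 16 gives b_{16} = 80607.

80607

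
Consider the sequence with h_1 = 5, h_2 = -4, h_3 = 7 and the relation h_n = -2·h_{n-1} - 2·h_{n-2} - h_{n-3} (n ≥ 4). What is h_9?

7

Applying the relation repeatedly:
h_4 = -11;  h_5 = 12;  h_6 = -9;  h_7 = 5;  h_8 = -4;  h_9 = 7.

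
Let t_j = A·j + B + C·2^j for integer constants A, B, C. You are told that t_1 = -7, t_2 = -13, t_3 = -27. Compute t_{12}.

-16361

Plug in j = 1, 2, 3: A + B + 2C = -7; 2A + B + 4C = -13; 3A + B + 8C = -27.
Subtracting the first from the second: A + 2C = -6.
Subtracting the second from the third: A + 4C = -14.
Solving: C = -4, A = 2, then B = -1.
So t_j = 2·j + (-1) + (-4)·2^j; at j=12 this is -16361.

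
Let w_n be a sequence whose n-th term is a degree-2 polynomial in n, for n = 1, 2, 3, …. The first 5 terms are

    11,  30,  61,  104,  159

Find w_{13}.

1031

1st diffs: 19, 31, 43, 55.
2nd diffs: 12, 12, 12 (constant).
Newton forward-difference form: w_n = 11 + 19·C(n-1,1) + 12·C(n-1,2).
At n = 13: n-1 = 12, so w_{13} = 11 + 228 + 792 = 1031.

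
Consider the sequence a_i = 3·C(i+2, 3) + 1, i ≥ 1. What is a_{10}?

C(12, 3) = 220, so a_{10} = 661.

661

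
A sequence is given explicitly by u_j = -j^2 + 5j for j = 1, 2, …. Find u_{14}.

-126

u_{14} = -1·14^2 + 5·14 = -126.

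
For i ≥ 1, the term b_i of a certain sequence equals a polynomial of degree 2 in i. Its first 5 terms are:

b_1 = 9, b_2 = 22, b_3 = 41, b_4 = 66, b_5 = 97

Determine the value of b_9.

1st diffs: 13, 19, 25, 31.
2nd diffs: 6, 6, 6 (constant).
So b_i = 3i^2 + 4i + 2.
Evaluating at i = 9 gives b_9 = 281.

281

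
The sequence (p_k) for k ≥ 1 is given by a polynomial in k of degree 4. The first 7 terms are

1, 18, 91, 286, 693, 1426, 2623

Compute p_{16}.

1st diffs: 17, 73, 195, 407, 733, 1197.
2nd diffs: 56, 122, 212, 326, 464.
3rd diffs: 66, 90, 114, 138.
4th diffs: 24, 24, 24 (constant).
So p_k = k^4 + k^3 - 3k^2 + 4k - 2.
Evaluating at k = 16 gives p_{16} = 68926.

68926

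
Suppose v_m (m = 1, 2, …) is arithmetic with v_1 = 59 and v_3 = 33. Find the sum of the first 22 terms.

Common difference d = (33 - 59) / (3 - 1) = -13.
v_m = 59 + (m - 1)·(-13).
v_{22} = -214; S = 22·(59 + (-214))/2 = -1705.

-1705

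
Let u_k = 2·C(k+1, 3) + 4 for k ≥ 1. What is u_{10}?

C(11, 3) = 165, so u_{10} = 334.

334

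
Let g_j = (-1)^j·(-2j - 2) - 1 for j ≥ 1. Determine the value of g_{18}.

-39

(-1)^18 = 1; -2j - 2 at j=18 is -38; so g_{18} = -39.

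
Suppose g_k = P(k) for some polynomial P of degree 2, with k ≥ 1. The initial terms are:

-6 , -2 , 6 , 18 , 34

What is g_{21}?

1st diffs: 4, 8, 12, 16.
2nd diffs: 4, 4, 4 (constant).
Newton forward-difference form: g_k = -6 + 4·C(k-1,1) + 4·C(k-1,2).
At k = 21: k-1 = 20, so g_{21} = -6 + 80 + 760 = 834.

834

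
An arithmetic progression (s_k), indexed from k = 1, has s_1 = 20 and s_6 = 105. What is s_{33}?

Common difference d = (105 - 20) / (6 - 1) = 17.
s_k = 20 + (k - 1)·17.
s_{33} = 20 + 32·17 = 564.

564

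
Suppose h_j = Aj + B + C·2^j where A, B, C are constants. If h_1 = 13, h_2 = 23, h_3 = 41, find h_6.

At j = 1, 2, 3: A + B + 2C = 13; 2A + B + 4C = 23; 3A + B + 8C = 41.
Subtracting the first from the second: A + 2C = 10.
Subtracting the second from the third: A + 4C = 18.
Solving: C = 4, A = 2, then B = 3.
Hence h_6 = 2·6 + 3 + 4·64 = 271.

271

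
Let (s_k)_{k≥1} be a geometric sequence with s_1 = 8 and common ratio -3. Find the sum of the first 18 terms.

-774840976

s_k = 8·(-3)^(k-1).
S = 8·((-3)^18 - 1)/(-3 - 1) = 8·(387420489 - 1)/(-4) = -774840976.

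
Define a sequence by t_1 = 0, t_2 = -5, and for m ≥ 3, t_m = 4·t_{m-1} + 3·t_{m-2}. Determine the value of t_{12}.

-20559215

Step forward from the initial values:
t_3 = -20  t_4 = -95  t_5 = -440  t_6 = -2045  t_7 = -9500  t_8 = -44135  t_9 = -205040  t_{10} = -952565  t_{11} = -4425380  t_{12} = -20559215.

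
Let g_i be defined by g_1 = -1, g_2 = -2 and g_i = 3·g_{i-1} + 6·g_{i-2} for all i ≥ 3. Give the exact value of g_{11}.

Applying the relation repeatedly:
g_3 = -12, g_4 = -48, g_5 = -216, g_6 = -936, g_7 = -4104, g_8 = -17928, g_9 = -78408, g_{10} = -342792, g_{11} = -1498824.

-1498824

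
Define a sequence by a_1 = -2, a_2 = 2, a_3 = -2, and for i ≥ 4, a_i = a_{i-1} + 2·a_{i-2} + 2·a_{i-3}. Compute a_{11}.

Applying the relation repeatedly:
a_4 = -2, a_5 = -2, a_6 = -10, a_7 = -18, a_8 = -42, a_9 = -98, a_{10} = -218, a_{11} = -498.

-498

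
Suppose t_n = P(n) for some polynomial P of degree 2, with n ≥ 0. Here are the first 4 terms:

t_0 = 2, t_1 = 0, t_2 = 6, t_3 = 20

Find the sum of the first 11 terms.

1232

1st diffs: -2, 6, 14.
2nd diffs: 8, 8 (constant).
Newton forward-difference form: t_n = 2 + (-2)·C(n,1) + 8·C(n,2).
Continuing: …, 42, 72, 110, 156, …, t_{10} = 342.
Summing n = 0..10 (11 terms) gives 1232.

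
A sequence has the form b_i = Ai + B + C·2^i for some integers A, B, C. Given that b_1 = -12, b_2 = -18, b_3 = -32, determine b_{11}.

At i = 1, 2, 3: A + B + 2C = -12; 2A + B + 4C = -18; 3A + B + 8C = -32.
Subtracting the first from the second: A + 2C = -6.
Subtracting the second from the third: A + 4C = -14.
Solving: C = -4, A = 2, then B = -6.
Therefore b_{11} = 22 + (-6) + (-4)·2048 = -8176.

-8176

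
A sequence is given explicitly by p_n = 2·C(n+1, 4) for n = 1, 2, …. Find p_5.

C(6, 4) = 15, so p_5 = 30.

30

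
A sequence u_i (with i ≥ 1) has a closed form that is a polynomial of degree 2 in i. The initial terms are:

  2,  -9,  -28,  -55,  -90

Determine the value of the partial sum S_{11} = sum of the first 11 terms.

1st diffs: -11, -19, -27, -35.
2nd diffs: -8, -8, -8 (constant).
Newton forward-difference form: u_i = 2 + (-11)·C(i-1,1) + (-8)·C(i-1,2).
Continuing: …, -133, -184, -243, -310, …, u_{11} = -468.
Summing i = 1..11 (11 terms) gives -1903.

-1903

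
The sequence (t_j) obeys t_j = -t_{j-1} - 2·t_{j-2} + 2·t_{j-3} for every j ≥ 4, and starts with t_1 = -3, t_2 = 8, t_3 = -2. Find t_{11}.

1028

t_4 = -20  t_5 = 40  t_6 = -4  t_7 = -116  t_8 = 204  t_9 = 20  t_{10} = -660  t_{11} = 1028.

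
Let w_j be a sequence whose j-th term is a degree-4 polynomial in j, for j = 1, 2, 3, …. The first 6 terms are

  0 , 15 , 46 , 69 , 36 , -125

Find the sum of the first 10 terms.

-8493

1st diffs: 15, 31, 23, -33, -161.
2nd diffs: 16, -8, -56, -128.
3rd diffs: -24, -48, -72.
4th diffs: -24, -24 (constant).
So w_j = -j^4 + 6j^3 - 3j^2 - 3j + 1.
Continuing: -510, -1239, -2456, -4329.
Summing j = 1..10 (10 terms) gives -8493.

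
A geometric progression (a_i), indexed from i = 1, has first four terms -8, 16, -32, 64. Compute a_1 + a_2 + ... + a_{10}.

Common ratio r = -2.
a_i = (-8)·(-2)^(i-1).
S = (-8)·((-2)^10 - 1)/(-2 - 1) = (-8)·(1024 - 1)/(-3) = 2728.

2728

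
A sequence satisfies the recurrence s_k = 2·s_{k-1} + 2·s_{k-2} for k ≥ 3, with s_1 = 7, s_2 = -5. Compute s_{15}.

46336

s_3 = 4; s_4 = -2; s_5 = 4; …; s_{12} = 2272; s_{13} = 6208; s_{14} = 16960; s_{15} = 46336.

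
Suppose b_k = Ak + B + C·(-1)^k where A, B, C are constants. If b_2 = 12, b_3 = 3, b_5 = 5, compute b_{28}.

38

Write the equations: 2A + B + C = 12; 3A + B - C = 3; 5A + B - C = 5.
Subtracting the first from the second: A - 2C = -9.
Subtracting the second from the third: 2A = 2.
Solving: C = 5, A = 1, then B = 5.
So b_k = 1·k + 5 + 5·(-1)^k; at k=28 this is 38.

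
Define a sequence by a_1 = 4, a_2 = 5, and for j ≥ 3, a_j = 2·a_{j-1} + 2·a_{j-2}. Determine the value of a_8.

2600

Iterate the recurrence:
a_3 = 18;  a_4 = 46;  a_5 = 128;  a_6 = 348;  a_7 = 952;  a_8 = 2600.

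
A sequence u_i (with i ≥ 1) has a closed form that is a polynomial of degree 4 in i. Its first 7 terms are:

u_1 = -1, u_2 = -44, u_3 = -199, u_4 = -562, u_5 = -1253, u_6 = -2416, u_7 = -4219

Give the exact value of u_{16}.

1st diffs: -43, -155, -363, -691, -1163, -1803.
2nd diffs: -112, -208, -328, -472, -640.
3rd diffs: -96, -120, -144, -168.
4th diffs: -24, -24, -24 (constant).
Newton forward-difference form: u_i = -1 + (-43)·C(i-1,1) + (-112)·C(i-1,2) + (-96)·C(i-1,3) + (-24)·C(i-1,4).
At i = 16: i-1 = 15, so u_{16} = -1 - 645 - 11760 - 43680 - 32760 = -88846.

-88846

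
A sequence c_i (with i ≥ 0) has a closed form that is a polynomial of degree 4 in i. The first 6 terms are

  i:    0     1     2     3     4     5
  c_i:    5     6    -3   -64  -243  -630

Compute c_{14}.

-40203

1st diffs: 1, -9, -61, -179, -387.
2nd diffs: -10, -52, -118, -208.
3rd diffs: -42, -66, -90.
4th diffs: -24, -24 (constant).
Newton forward-difference form: c_i = 5 + 1·C(i,1) + (-10)·C(i,2) + (-42)·C(i,3) + (-24)·C(i,4).
At i = 14: i = 14, so c_{14} = 5 + 14 - 910 - 15288 - 24024 = -40203.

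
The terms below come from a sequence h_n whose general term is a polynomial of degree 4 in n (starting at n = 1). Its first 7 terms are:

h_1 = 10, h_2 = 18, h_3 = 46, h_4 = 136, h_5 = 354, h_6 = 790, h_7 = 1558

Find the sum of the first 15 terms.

139492

1st diffs: 8, 28, 90, 218, 436, 768.
2nd diffs: 20, 62, 128, 218, 332.
3rd diffs: 42, 66, 90, 114.
4th diffs: 24, 24, 24 (constant).
Newton forward-difference form: h_n = 10 + 8·C(n-1,1) + 20·C(n-1,2) + 42·C(n-1,3) + 24·C(n-1,4).
Continuing: …, 2796, 4666, 7354, 11070, …, h_{15} = 41254.
Summing n = 1..15 (15 terms) gives 139492.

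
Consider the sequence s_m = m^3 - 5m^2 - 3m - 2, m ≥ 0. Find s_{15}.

s_{15} = 1·15^3 - 5·15^2 - 3·15 - 2 = 2203.

2203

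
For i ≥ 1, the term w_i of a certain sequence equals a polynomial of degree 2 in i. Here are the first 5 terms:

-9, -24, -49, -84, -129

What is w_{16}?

1st diffs: -15, -25, -35, -45.
2nd diffs: -10, -10, -10 (constant).
Newton forward-difference form: w_i = -9 + (-15)·C(i-1,1) + (-10)·C(i-1,2).
At i = 16: i-1 = 15, so w_{16} = -9 - 225 - 1050 = -1284.

-1284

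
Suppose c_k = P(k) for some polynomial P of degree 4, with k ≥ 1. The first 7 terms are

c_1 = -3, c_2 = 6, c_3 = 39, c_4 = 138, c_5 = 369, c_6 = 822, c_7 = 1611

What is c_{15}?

1st diffs: 9, 33, 99, 231, 453, 789.
2nd diffs: 24, 66, 132, 222, 336.
3rd diffs: 42, 66, 90, 114.
4th diffs: 24, 24, 24 (constant).
Newton forward-difference form: c_k = -3 + 9·C(k-1,1) + 24·C(k-1,2) + 42·C(k-1,3) + 24·C(k-1,4).
At k = 15: k-1 = 14, so c_{15} = -3 + 126 + 2184 + 15288 + 24024 = 41619.

41619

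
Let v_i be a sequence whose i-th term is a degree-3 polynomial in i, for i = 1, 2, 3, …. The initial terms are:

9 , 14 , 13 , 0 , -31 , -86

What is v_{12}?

-1256

1st diffs: 5, -1, -13, -31, -55.
2nd diffs: -6, -12, -18, -24.
3rd diffs: -6, -6, -6 (constant).
Newton forward-difference form: v_i = 9 + 5·C(i-1,1) + (-6)·C(i-1,2) + (-6)·C(i-1,3).
At i = 12: i-1 = 11, so v_{12} = 9 + 55 - 330 - 990 = -1256.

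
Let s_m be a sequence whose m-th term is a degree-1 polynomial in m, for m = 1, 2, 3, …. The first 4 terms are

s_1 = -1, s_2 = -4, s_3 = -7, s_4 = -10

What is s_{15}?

1st diffs: -3, -3, -3 (constant).
So s_m = -3m + 2.
Evaluating at m = 15 gives s_{15} = -43.

-43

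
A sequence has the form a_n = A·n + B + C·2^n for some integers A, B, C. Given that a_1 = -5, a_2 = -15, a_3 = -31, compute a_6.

Write the equations: A + B + 2C = -5; 2A + B + 4C = -15; 3A + B + 8C = -31.
Subtracting the first from the second: A + 2C = -10.
Subtracting the second from the third: A + 4C = -16.
Solving: C = -3, A = -4, then B = 5.
So a_n = -4·n + 5 + (-3)·2^n; at n=6 this is -211.

-211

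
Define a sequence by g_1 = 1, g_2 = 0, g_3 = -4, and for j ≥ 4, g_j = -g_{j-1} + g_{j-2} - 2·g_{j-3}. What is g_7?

-26

g_4 = 2;  g_5 = -6;  g_6 = 16;  g_7 = -26.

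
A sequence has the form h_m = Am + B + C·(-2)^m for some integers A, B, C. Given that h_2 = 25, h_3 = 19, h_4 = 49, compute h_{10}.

1093

Write the equations: 2A + B + 4C = 25; 3A + B - 8C = 19; 4A + B + 16C = 49.
Subtracting the first from the second: A - 12C = -6.
Subtracting the second from the third: A + 24C = 30.
Solving: C = 1, A = 6, then B = 9.
Hence h_{10} = 6·10 + 9 + 1·1024 = 1093.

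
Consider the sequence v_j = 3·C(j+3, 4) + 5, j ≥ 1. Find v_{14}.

C(17, 4) = 2380, so v_{14} = 7145.

7145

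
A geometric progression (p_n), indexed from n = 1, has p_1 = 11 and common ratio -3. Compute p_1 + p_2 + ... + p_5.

671

p_n = 11·(-3)^(n-1).
S = 11·((-3)^5 - 1)/(-3 - 1) = 11·(-243 - 1)/(-4) = 671.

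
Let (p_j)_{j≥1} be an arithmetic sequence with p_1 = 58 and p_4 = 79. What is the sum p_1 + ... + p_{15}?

Common difference d = (79 - 58) / (4 - 1) = 7.
p_j = 58 + (j - 1)·7.
p_{15} = 156; S = 15·(58 + 156)/2 = 1605.

1605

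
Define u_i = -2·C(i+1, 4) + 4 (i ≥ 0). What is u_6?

-66

C(7, 4) = 35, so u_6 = -66.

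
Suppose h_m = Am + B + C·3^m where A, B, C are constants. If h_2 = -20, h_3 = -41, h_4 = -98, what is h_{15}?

The three given values yield: 2A + B + 9C = -20; 3A + B + 27C = -41; 4A + B + 81C = -98.
Subtracting the first from the second: A + 18C = -21.
Subtracting the second from the third: A + 54C = -57.
Solving: C = -1, A = -3, then B = -5.
Hence h_{15} = -3·15 + (-5) + (-1)·14348907 = -14348957.

-14348957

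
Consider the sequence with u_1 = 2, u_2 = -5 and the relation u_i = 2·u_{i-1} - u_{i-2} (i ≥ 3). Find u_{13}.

-82

u_3 = -12  u_4 = -19  u_5 = -26  …  u_{10} = -61  u_{11} = -68  u_{12} = -75  u_{13} = -82.
(Characteristic roots are 1 and 1.)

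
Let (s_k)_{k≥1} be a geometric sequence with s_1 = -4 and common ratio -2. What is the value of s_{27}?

-268435456

s_k = (-4)·(-2)^(k-1).
s_{27} = (-4)·(-2)^26 = -268435456.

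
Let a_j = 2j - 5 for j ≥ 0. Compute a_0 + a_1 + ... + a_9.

40

Over j = 0..9: Σj = 45.
Total = (2)·45 + (-5)·10 = 40.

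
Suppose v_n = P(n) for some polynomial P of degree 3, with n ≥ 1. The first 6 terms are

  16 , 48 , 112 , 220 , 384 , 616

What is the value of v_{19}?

15280

1st diffs: 32, 64, 108, 164, 232.
2nd diffs: 32, 44, 56, 68.
3rd diffs: 12, 12, 12 (constant).
Newton forward-difference form: v_n = 16 + 32·C(n-1,1) + 32·C(n-1,2) + 12·C(n-1,3).
At n = 19: n-1 = 18, so v_{19} = 16 + 576 + 4896 + 9792 = 15280.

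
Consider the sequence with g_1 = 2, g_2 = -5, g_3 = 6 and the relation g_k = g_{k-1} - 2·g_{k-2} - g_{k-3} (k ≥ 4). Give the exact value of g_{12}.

Iterate the recurrence:
g_4 = 14, g_5 = 7, g_6 = -27, g_7 = -55, g_8 = -8, g_9 = 129, g_{10} = 200, g_{11} = -50, g_{12} = -579.

-579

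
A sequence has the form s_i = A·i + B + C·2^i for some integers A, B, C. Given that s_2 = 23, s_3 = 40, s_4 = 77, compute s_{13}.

At i = 2, 3, 4: 2A + B + 4C = 23; 3A + B + 8C = 40; 4A + B + 16C = 77.
Subtracting the first from the second: A + 4C = 17.
Subtracting the second from the third: A + 8C = 37.
Solving: C = 5, A = -3, then B = 9.
So s_i = -3·i + 9 + 5·2^i; at i=13 this is 40930.

40930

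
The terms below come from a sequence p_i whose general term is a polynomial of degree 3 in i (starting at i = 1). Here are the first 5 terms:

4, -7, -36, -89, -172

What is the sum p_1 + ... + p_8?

-1704

1st diffs: -11, -29, -53, -83.
2nd diffs: -18, -24, -30.
3rd diffs: -6, -6 (constant).
Newton forward-difference form: p_i = 4 + (-11)·C(i-1,1) + (-18)·C(i-1,2) + (-6)·C(i-1,3).
Continuing: -291, -452, -661.
Summing i = 1..8 (8 terms) gives -1704.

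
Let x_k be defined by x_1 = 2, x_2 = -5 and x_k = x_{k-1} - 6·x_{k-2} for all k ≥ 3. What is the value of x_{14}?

Step forward from the initial values:
x_3 = -17; x_4 = 13; x_5 = 115; …; x_{11} = -9965; x_{12} = -59723; x_{13} = 67; x_{14} = 358405.

358405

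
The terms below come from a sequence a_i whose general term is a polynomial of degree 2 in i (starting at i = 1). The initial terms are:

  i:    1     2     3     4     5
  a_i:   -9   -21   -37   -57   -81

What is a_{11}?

1st diffs: -12, -16, -20, -24.
2nd diffs: -4, -4, -4 (constant).
So a_i = -2i^2 - 6i - 1.
Evaluating at i = 11 gives a_{11} = -309.

-309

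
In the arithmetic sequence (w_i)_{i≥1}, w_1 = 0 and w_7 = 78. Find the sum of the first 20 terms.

Common difference d = (78 - 0) / (7 - 1) = 13.
w_i = 0 + (i - 1)·13.
w_{20} = 247; S = 20·(0 + 247)/2 = 2470.

2470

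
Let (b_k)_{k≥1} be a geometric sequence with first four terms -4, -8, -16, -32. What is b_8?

Common ratio r = 2.
b_k = (-4)·2^(k-1).
b_8 = (-4)·2^7 = -512.

-512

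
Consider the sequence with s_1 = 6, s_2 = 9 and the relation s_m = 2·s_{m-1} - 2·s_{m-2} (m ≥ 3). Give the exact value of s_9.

Applying the relation repeatedly:
s_3 = 6;  s_4 = -6;  s_5 = -24;  s_6 = -36;  s_7 = -24;  s_8 = 24;  s_9 = 96.

96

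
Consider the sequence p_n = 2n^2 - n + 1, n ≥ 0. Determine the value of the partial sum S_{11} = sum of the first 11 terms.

726

Over n = 0..10: Σn = 55, Σn² = 385.
Total = (2)·385 + (-1)·55 + (1)·11 = 726.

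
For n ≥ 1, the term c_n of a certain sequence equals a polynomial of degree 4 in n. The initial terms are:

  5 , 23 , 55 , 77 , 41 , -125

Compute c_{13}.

1st diffs: 18, 32, 22, -36, -166.
2nd diffs: 14, -10, -58, -130.
3rd diffs: -24, -48, -72.
4th diffs: -24, -24 (constant).
So c_n = -n^4 + 6n^3 - 4n^2 + 3n + 1.
Evaluating at n = 13 gives c_{13} = -16015.

-16015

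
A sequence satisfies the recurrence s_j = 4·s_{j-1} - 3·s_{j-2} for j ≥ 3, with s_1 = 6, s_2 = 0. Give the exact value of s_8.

-6552

Iterate the recurrence:
s_3 = -18; s_4 = -72; s_5 = -234; s_6 = -720; s_7 = -2178; s_8 = -6552.
(Characteristic roots are 3 and 1.)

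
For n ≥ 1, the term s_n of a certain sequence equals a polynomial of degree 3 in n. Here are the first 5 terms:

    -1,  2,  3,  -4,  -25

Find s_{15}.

-2325

1st diffs: 3, 1, -7, -21.
2nd diffs: -2, -8, -14.
3rd diffs: -6, -6 (constant).
So s_n = -n^3 + 5n^2 - 5n.
Evaluating at n = 15 gives s_{15} = -2325.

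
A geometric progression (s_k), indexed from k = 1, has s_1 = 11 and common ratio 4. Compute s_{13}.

184549376

s_k = 11·4^(k-1).
s_{13} = 11·4^12 = 184549376.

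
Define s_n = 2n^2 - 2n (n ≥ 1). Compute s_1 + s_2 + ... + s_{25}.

10400

Over n = 1..25: Σn = 325, Σn² = 5525.
Total = (2)·5525 + (-2)·325 = 10400.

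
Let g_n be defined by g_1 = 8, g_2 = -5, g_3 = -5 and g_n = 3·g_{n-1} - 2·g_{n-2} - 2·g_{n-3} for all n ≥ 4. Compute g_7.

Iterate the recurrence:
g_4 = -21, g_5 = -43, g_6 = -77, g_7 = -103.

-103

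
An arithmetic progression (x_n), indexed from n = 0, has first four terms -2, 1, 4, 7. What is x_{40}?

Common difference d = 3.
x_n = -2 + (n - 0)·3.
x_{40} = -2 + 40·3 = 118.

118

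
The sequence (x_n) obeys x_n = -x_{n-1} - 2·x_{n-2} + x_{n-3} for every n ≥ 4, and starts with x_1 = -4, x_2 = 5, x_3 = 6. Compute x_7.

-79

Step forward from the initial values:
x_4 = -20;  x_5 = 13;  x_6 = 33;  x_7 = -79.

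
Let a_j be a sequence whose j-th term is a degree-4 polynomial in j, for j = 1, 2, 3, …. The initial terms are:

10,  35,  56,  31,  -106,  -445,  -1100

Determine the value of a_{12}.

1st diffs: 25, 21, -25, -137, -339, -655.
2nd diffs: -4, -46, -112, -202, -316.
3rd diffs: -42, -66, -90, -114.
4th diffs: -24, -24, -24 (constant).
So a_j = -j^4 + 3j^3 + 5j^2 + 4j - 1.
Evaluating at j = 12 gives a_{12} = -14785.

-14785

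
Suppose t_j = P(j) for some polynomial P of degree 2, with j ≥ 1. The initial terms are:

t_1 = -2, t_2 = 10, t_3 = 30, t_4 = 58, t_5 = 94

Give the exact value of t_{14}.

1st diffs: 12, 20, 28, 36.
2nd diffs: 8, 8, 8 (constant).
So t_j = 4j^2 - 6.
Evaluating at j = 14 gives t_{14} = 778.

778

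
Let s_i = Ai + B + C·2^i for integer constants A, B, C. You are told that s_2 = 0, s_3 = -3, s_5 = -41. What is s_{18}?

Write the equations: 2A + B + 4C = 0; 3A + B + 8C = -3; 5A + B + 32C = -41.
Subtracting the first from the second: A + 4C = -3.
Subtracting the second from the third: 2A + 24C = -38.
Solving: C = -2, A = 5, then B = -2.
Hence s_{18} = 5·18 + (-2) + (-2)·262144 = -524200.

-524200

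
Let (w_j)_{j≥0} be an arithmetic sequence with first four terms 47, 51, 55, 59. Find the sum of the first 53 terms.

8003

Common difference d = 4.
w_j = 47 + (j - 0)·4.
w_{52} = 255; S = 53·(47 + 255)/2 = 8003.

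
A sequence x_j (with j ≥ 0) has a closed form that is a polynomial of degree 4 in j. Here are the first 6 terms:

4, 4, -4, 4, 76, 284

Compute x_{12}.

16636

1st diffs: 0, -8, 8, 72, 208.
2nd diffs: -8, 16, 64, 136.
3rd diffs: 24, 48, 72.
4th diffs: 24, 24 (constant).
Newton forward-difference form: x_j = 4 + (-8)·C(j,2) + 24·C(j,3) + 24·C(j,4).
At j = 12: j = 12, so x_{12} = 4 - 528 + 5280 + 11880 = 16636.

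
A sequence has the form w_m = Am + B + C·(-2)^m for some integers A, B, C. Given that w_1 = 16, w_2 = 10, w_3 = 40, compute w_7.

Write the equations: A + B - 2C = 16; 2A + B + 4C = 10; 3A + B - 8C = 40.
Subtracting the first from the second: A + 6C = -6.
Subtracting the second from the third: A - 12C = 30.
Solving: C = -2, A = 6, then B = 6.
Therefore w_7 = 42 + 6 + (-2)·(-128) = 304.

304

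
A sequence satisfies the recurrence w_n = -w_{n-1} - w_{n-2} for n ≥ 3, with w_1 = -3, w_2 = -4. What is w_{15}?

7

Compute successive terms:
w_3 = 7  w_4 = -3  w_5 = -4  …  w_{12} = 7  w_{13} = -3  w_{14} = -4  w_{15} = 7.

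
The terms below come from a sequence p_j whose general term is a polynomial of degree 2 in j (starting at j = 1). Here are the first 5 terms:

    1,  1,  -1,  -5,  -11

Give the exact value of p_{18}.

-271

1st diffs: 0, -2, -4, -6.
2nd diffs: -2, -2, -2 (constant).
Newton forward-difference form: p_j = 1 + (-2)·C(j-1,2).
At j = 18: j-1 = 17, so p_{18} = 1 - 272 = -271.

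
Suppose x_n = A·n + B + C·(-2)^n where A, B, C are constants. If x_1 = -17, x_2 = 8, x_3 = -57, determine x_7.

-677

Write the equations: A + B - 2C = -17; 2A + B + 4C = 8; 3A + B - 8C = -57.
Subtracting the first from the second: A + 6C = 25.
Subtracting the second from the third: A - 12C = -65.
Solving: C = 5, A = -5, then B = -2.
Hence x_7 = -5·7 + (-2) + 5·(-128) = -677.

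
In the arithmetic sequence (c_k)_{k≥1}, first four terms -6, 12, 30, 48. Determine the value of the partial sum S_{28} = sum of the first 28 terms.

6636

Common difference d = 18.
c_k = -6 + (k - 1)·18.
c_{28} = 480; S = 28·(-6 + 480)/2 = 6636.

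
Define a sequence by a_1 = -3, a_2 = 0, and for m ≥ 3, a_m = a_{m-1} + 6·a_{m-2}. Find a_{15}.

-5769054

Compute successive terms:
a_3 = -18  a_4 = -18  a_5 = -126  …  a_{12} = -208890  a_{13} = -645102  a_{14} = -1898442  a_{15} = -5769054.
(Characteristic roots are 3 and -2.)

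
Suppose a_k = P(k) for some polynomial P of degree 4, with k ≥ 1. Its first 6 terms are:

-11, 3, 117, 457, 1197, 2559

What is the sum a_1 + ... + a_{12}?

1st diffs: 14, 114, 340, 740, 1362.
2nd diffs: 100, 226, 400, 622.
3rd diffs: 126, 174, 222.
4th diffs: 48, 48 (constant).
So a_k = 2k^4 + k^3 - 6k^2 - 5k - 3.
Continuing: …, 4813, 8277, 13317, 20347, …, a_{12} = 42273.
Summing k = 1..12 (12 terms) gives 123178.

123178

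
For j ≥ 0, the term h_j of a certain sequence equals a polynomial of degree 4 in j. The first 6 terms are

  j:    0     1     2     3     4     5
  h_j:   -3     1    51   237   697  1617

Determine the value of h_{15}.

1st diffs: 4, 50, 186, 460, 920.
2nd diffs: 46, 136, 274, 460.
3rd diffs: 90, 138, 186.
4th diffs: 48, 48 (constant).
Newton forward-difference form: h_j = -3 + 4·C(j,1) + 46·C(j,2) + 90·C(j,3) + 48·C(j,4).
At j = 15: j = 15, so h_{15} = -3 + 60 + 4830 + 40950 + 65520 = 111357.

111357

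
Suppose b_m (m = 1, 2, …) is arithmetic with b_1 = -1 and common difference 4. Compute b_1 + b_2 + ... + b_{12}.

252

b_m = -1 + (m - 1)·4.
b_{12} = 43; S = 12·(-1 + 43)/2 = 252.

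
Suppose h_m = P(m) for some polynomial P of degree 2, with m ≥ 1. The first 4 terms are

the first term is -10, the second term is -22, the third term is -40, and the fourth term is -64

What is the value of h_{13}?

1st diffs: -12, -18, -24.
2nd diffs: -6, -6 (constant).
Newton forward-difference form: h_m = -10 + (-12)·C(m-1,1) + (-6)·C(m-1,2).
At m = 13: m-1 = 12, so h_{13} = -10 - 144 - 396 = -550.

-550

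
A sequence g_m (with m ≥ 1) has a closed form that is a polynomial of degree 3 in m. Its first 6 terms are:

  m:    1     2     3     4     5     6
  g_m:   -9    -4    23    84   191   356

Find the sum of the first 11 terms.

1st diffs: 5, 27, 61, 107, 165.
2nd diffs: 22, 34, 46, 58.
3rd diffs: 12, 12, 12 (constant).
Newton forward-difference form: g_m = -9 + 5·C(m-1,1) + 22·C(m-1,2) + 12·C(m-1,3).
Continuing: …, 591, 908, 1319, 1836, …, g_{11} = 2471.
Summing m = 1..11 (11 terms) gives 7766.

7766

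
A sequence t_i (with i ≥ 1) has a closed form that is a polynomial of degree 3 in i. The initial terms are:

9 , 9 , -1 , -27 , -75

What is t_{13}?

-1971

1st diffs: 0, -10, -26, -48.
2nd diffs: -10, -16, -22.
3rd diffs: -6, -6 (constant).
Newton forward-difference form: t_i = 9 + (-10)·C(i-1,2) + (-6)·C(i-1,3).
At i = 13: i-1 = 12, so t_{13} = 9 - 660 - 1320 = -1971.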